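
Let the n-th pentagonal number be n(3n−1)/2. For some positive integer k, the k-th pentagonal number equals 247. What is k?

Set n(3n−1)/2 = 247, giving 3n² − n − 494 = 0.
The discriminant is 1 + 24·247 = 5929, and √5929 = 77.
So n = (1 + 77) / 6 = 78/6 = 13.
Check: 13·(3·13 − 1)/2 = 247. ✓

13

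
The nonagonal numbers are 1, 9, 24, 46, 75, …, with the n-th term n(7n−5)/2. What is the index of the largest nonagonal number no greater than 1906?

23

Solve n(7n−5)/2 ≤ 1906 for integer n.
n = 23 gives 1794 ≤ 1906, while n = 24 gives 1956 > 1906; so the answer is index 23.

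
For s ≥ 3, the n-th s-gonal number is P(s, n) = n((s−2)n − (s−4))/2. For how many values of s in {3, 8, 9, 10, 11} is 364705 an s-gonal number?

1

s = 3: P(3, 853) = 364231 and P(3, 854) = 365085; 364705 is not s-gonal.
s = 8: P(8, 349) = 364705. ✓
s = 9: P(9, 323) = 364344 and P(9, 324) = 366606; 364705 is not s-gonal.
s = 10: P(10, 302) = 363910 and P(10, 303) = 366327; 364705 is not s-gonal.
s = 11: P(11, 285) = 364515 and P(11, 286) = 367081; 364705 is not s-gonal.
Hits: s ∈ {8} → 1.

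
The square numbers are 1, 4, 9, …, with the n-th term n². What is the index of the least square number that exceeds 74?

9

Solve n² > 74 for integer n.
The largest n with value ≤ 74 is 8 (since 64 ≤ 74 < 81), so the first above is n = 9, value 81.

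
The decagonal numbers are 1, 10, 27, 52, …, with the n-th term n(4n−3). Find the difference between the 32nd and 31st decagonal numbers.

Consecutive decagonal numbers differ by 8n − 7: here 8·32 − 7 = 249.

249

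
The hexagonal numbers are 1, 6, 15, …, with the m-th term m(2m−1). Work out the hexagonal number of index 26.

1326

26·(2·26 − 1) = 26·51 = 1326.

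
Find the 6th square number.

The 6th square number is n² with n = 6.
6² = 36.

36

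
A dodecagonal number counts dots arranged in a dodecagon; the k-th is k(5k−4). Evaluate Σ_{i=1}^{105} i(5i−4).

1934765

Σ i(5i−4) = 5Σi² − 4Σi over i = 1..105.
Σi = 5565 and Σi² = 391405.
5·391405 − 4·5565 = 1934765.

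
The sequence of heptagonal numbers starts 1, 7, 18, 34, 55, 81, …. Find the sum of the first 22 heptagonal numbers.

Σ i(5i−3)/2 = (5Σi² − 3Σi) / 2 over i = 1..22.
Σi = 253 and Σi² = 3795.
(5·3795 − 3·253) / 2 = 18216/2 = 9108.

9108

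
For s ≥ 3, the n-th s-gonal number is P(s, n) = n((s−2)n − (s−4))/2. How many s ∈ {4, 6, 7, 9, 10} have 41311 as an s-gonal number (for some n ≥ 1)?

s = 4: P(4, 203) = 41209 and P(4, 204) = 41616; 41311 is not s-gonal.
s = 6: P(6, 143) = 40755 and P(6, 144) = 41328; 41311 is not s-gonal.
s = 7: P(7, 128) = 40768 and P(7, 129) = 41409; 41311 is not s-gonal.
s = 9: P(9, 109) = 41311. ✓
s = 10: P(10, 102) = 41310 and P(10, 103) = 42127; 41311 is not s-gonal.
Hits: s ∈ {9} → 1.

1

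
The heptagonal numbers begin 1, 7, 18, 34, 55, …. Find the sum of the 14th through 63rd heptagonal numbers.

208425

Σ i(5i−3)/2 = (5Σi² − 3Σi) / 2 over i = 14..63.
Σi = 2016 − 91 = 1925 and Σi² = 85344 − 819 = 84525.
(5·84525 − 3·1925) / 2 = 416850/2 = 208425.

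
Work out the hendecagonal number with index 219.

The 219th hendecagonal number is n(9n−7)/2 with n = 219.
219·(9·219 − 7)/2 = 219·1964/2 = 219·982 = 215058.

215058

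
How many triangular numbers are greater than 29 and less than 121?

8

The n-th triangular number is n(n+1)/2.
Smallest index with value > 29: n = 8 (giving 36).
Largest index with value < 121: n = 15 (giving 120).
Indices 8 through 15: 8 terms.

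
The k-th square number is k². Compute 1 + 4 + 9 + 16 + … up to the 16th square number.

1496

Σ_{i=1}^{16} i² = 16·17·33/6 = 1496.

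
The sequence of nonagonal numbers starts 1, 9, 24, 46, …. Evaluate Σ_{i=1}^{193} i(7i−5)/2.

8405729

Σ i(7i−5)/2 = (7Σi² − 5Σi) / 2 over i = 1..193.
Σi = 18721 and Σi² = 2415009.
(7·2415009 − 5·18721) / 2 = 16811458/2 = 8405729.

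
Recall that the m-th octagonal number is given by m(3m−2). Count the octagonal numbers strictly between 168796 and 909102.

313

The n-th octagonal number is n(3n−2).
Smallest index with value > 168796: n = 238 (giving 169456).
Largest index with value < 909102: n = 550 (giving 906400).
Indices 238 through 550: 313 terms.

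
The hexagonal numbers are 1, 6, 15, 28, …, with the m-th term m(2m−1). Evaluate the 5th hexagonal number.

45

The 5th hexagonal number is n(2n−1) with n = 5.
5·(2·5 − 1) = 5·9 = 45.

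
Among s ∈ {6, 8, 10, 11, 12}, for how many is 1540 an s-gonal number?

s = 6: P(6, 28) = 1540. ✓
s = 8: P(8, 22) = 1408 and P(8, 23) = 1541; 1540 is not s-gonal.
s = 10: P(10, 20) = 1540. ✓
s = 11: P(11, 18) = 1395 and P(11, 19) = 1558; 1540 is not s-gonal.
s = 12: P(12, 17) = 1377 and P(12, 18) = 1548; 1540 is not s-gonal.
Hits: s ∈ {6, 10} → 2.

2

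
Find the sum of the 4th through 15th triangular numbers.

Σ i(i+1)/2 = (Σi² + Σi) / 2 over i = 4..15.
Σi = 120 − 6 = 114 and Σi² = 1240 − 14 = 1226.
(1·1226 + 1·114) / 2 = 1340/2 = 670.

670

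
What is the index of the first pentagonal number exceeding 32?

Solve n(3n−1)/2 > 32 for integer n.
The largest n with value ≤ 32 is 4 (since 22 ≤ 32 < 35), so the first above is n = 5, value 35.

5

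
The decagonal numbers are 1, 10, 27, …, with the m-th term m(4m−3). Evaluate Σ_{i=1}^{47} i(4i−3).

Σ i(4i−3) = 4Σi² − 3Σi over i = 1..47.
Σi = 1128 and Σi² = 35720.
4·35720 − 3·1128 = 139496.

139496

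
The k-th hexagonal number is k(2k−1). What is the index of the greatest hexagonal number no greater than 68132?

Solve n(2n−1) ≤ 68132 for integer n.
n = 184 gives 67528 ≤ 68132, while n = 185 gives 68265 > 68132; so the answer is index 184.

184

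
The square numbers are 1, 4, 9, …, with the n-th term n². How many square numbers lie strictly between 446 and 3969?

The n-th square number is n².
Smallest index with value > 446: n = 22 (giving 484).
Largest index with value < 3969: n = 62 (giving 3844).
Indices 22 through 62: 41 terms.

41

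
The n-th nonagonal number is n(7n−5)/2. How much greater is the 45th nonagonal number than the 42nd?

906

45·(7·45 − 5)/2 = 6975 and 42·(7·42 − 5)/2 = 6069.
Difference: 6975 − 6069 = 906.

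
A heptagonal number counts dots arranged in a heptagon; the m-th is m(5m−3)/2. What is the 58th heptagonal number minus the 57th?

286

Consecutive heptagonal numbers differ by 5n − 4: here 5·58 − 4 = 286.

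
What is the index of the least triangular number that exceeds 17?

Solve n(n+1)/2 > 17 for integer n.
The largest n with value ≤ 17 is 5 (since 15 ≤ 17 < 21), so the first above is n = 6, value 21.

6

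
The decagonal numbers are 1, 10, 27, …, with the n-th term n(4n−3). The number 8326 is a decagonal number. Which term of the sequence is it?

Set n(4n−3) = 8326, giving 4n² − 3n − 8326 = 0.
The discriminant is 9 + 16·8326 = 133225, and √133225 = 365.
So n = (3 + 365) / 8 = 368/8 = 46.

46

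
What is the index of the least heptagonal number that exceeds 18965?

Solve n(5n−3)/2 > 18965 for integer n.
The largest n with value ≤ 18965 is 87 (since 18792 ≤ 18965 < 19228), so the first above is n = 88, value 19228.

88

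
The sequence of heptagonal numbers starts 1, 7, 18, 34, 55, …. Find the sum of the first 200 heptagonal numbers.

6686600

Σ i(5i−3)/2 = (5Σi² − 3Σi) / 2 over i = 1..200.
Σi = 20100 and Σi² = 2686700.
(5·2686700 − 3·20100) / 2 = 13373200/2 = 6686600.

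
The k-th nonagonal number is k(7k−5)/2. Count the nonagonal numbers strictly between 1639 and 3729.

The n-th nonagonal number is n(7n−5)/2.
Smallest index with value > 1639: n = 23 (giving 1794).
Largest index with value < 3729: n = 32 (giving 3504).
Indices 23 through 32: 10 terms.

10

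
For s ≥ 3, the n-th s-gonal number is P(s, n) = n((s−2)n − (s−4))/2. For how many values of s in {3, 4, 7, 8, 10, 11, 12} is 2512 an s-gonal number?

s = 3: P(3, 70) = 2485 and P(3, 71) = 2556; 2512 is not s-gonal.
s = 4: P(4, 50) = 2500 and P(4, 51) = 2601; 2512 is not s-gonal.
s = 7: P(7, 32) = 2512. ✓
s = 8: P(8, 29) = 2465 and P(8, 30) = 2640; 2512 is not s-gonal.
s = 10: P(10, 25) = 2425 and P(10, 26) = 2626; 2512 is not s-gonal.
s = 11: P(11, 24) = 2508 and P(11, 25) = 2725; 2512 is not s-gonal.
s = 12: P(12, 22) = 2332 and P(12, 23) = 2553; 2512 is not s-gonal.
Hits: s ∈ {7} → 1.

1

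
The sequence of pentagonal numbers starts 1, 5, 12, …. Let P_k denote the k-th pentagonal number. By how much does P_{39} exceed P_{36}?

39·(3·39 − 1)/2 = 2262 and 36·(3·36 − 1)/2 = 1926.
Difference: 2262 − 1926 = 336.

336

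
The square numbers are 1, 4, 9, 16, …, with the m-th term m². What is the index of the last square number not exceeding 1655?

40

Solve n² ≤ 1655 for integer n.
n = 40 gives 1600 ≤ 1655, while n = 41 gives 1681 > 1655; so the answer is index 40.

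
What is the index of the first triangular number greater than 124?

Solve n(n+1)/2 > 124 for integer n.
The largest n with value ≤ 124 is 15 (since 120 ≤ 124 < 136), so the first above is n = 16, value 136.

16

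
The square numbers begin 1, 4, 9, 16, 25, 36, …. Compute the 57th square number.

57² = 3249.

3249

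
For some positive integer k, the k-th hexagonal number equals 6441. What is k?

57

Set n(2n−1) = 6441, giving 2n² − n − 6441 = 0.
So n = (1 + 227) / 4 = 228/4 = 57.
Check: 57·(2·57 − 1) = 6441. ✓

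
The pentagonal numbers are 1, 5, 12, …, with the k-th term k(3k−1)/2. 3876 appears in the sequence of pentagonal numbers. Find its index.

51

Set n(3n−1)/2 = 3876, giving 3n² − n − 7752 = 0.
The discriminant is 1 + 24·3876 = 93025, and √93025 = 305.
So n = (1 + 305) / 6 = 306/6 = 51.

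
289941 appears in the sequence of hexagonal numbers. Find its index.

Set n(2n−1) = 289941, giving 2n² − n − 289941 = 0.
So n = (1 + 1523) / 4 = 1524/4 = 381.

381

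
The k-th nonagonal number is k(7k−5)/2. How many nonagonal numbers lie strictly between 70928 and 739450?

The n-th nonagonal number is n(7n−5)/2.
Smallest index with value > 70928: n = 143 (giving 71214).
Largest index with value < 739450: n = 459 (giving 736236).
Indices 143 through 459: 317 terms.

317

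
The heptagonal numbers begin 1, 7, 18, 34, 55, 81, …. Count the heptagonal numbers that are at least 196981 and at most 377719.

The n-th heptagonal number is n(5n−3)/2.
Smallest index with value ≥ 196981: n = 281 (giving 196981).
Largest index with value ≤ 377719: n = 389 (giving 377719).
Indices 281 through 389: 109 terms.

109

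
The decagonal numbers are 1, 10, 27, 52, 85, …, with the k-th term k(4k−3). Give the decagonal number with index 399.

399·(4·399 − 3) = 399·1593 = 635607.

635607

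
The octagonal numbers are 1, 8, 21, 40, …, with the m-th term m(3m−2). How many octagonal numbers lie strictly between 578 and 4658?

The n-th octagonal number is n(3n−2).
Smallest index with value > 578: n = 15 (giving 645).
Largest index with value < 4658: n = 39 (giving 4485).
Indices 15 through 39: 25 terms.

25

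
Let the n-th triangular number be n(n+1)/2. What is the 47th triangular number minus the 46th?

47

Consecutive triangular numbers differ by n: T_{47} − T_{46} = 47.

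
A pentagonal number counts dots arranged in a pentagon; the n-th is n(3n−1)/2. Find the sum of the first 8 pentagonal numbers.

Σ i(3i−1)/2 = (3Σi² − Σi) / 2 over i = 1..8.
Σi = 36 and Σi² = 204.
(3·204 − 1·36) / 2 = 576/2 = 288.

288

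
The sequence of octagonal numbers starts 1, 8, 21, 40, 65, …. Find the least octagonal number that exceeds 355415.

Solve n(3n−2) > 355415 for integer n.
The largest n with value ≤ 355415 is 344 (since 354320 ≤ 355415 < 356385), so the first above is n = 345, value 356385.

356385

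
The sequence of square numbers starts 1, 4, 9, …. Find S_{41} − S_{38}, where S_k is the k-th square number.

237

41² = 1681 and 38² = 1444.
Difference: 1681 − 1444 = 237.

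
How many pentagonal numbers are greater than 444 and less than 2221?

The n-th pentagonal number is n(3n−1)/2.
Smallest index with value > 444: n = 18 (giving 477).
Largest index with value < 2221: n = 38 (giving 2147).
Indices 18 through 38: 21 terms.

21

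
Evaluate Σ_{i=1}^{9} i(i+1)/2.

Σ i(i+1)/2 = (Σi² + Σi) / 2 over i = 1..9.
Σi = 45 and Σi² = 285.
(1·285 + 1·45) / 2 = 330/2 = 165.

165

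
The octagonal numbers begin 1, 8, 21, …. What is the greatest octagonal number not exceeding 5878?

Solve n(3n−2) ≤ 5878 for integer n.
n = 44 gives 5720 ≤ 5878, while n = 45 gives 5985 > 5878; so the answer is 5720.

5720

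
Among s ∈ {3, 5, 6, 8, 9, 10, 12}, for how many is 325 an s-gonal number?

s = 3: P(3, 25) = 325. ✓
s = 5: P(5, 14) = 287 and P(5, 15) = 330; 325 is not s-gonal.
s = 6: P(6, 13) = 325. ✓
s = 8: P(8, 10) = 280 and P(8, 11) = 341; 325 is not s-gonal.
s = 9: P(9, 10) = 325. ✓
s = 10: P(10, 9) = 297 and P(10, 10) = 370; 325 is not s-gonal.
s = 12: P(12, 8) = 288 and P(12, 9) = 369; 325 is not s-gonal.
Hits: s ∈ {3, 6, 9} → 3.

3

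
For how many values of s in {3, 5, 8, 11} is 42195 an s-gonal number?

s = 3: P(3, 290) = 42195. ✓
s = 5: P(5, 167) = 41750 and P(5, 168) = 42252; 42195 is not s-gonal.
s = 8: P(8, 118) = 41536 and P(8, 119) = 42245; 42195 is not s-gonal.
s = 11: P(11, 97) = 42001 and P(11, 98) = 42875; 42195 is not s-gonal.
Hits: s ∈ {3} → 1.

1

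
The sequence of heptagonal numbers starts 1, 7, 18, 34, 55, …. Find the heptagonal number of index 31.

2356

The 31st heptagonal number is n(5n−3)/2 with n = 31.
31·(5·31 − 3)/2 = 31·152/2 = 31·76 = 2356.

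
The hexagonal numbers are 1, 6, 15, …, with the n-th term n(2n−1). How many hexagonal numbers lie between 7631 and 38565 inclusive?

The n-th hexagonal number is n(2n−1).
Smallest index with value ≥ 7631: n = 63 (giving 7875).
Largest index with value ≤ 38565: n = 139 (giving 38503).
Indices 63 through 139: 77 terms.

77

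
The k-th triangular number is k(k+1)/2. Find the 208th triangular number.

21736

208·209/2 = 43472/2 = 21736.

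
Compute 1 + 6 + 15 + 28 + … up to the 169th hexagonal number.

Σ i(2i−1) = 2Σi² − Σi over i = 1..169.
Σi = 14365 and Σi² = 1623245.
2·1623245 − 1·14365 = 3232125.

3232125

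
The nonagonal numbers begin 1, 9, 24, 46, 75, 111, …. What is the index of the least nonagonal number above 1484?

Solve n(7n−5)/2 > 1484 for integer n.
The largest n with value ≤ 1484 is 20 (since 1350 ≤ 1484 < 1491), so the first above is n = 21, value 1491.

21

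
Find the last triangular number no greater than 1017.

990

Solve n(n+1)/2 ≤ 1017 for integer n.
n = 44 gives 990 ≤ 1017, while n = 45 gives 1035 > 1017; so the answer is 990.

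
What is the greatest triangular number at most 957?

946

Solve n(n+1)/2 ≤ 957 for integer n.
n = 43 gives 946 ≤ 957, while n = 44 gives 990 > 957; so the answer is 946.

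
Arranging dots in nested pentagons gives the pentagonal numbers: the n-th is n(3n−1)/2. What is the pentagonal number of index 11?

176

The 11th pentagonal number is n(3n−1)/2 with n = 11.
11·(3·11 − 1)/2 = 11·32/2 = 11·16 = 176.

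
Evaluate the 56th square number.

56² = 3136.

3136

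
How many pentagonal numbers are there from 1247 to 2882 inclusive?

The n-th pentagonal number is n(3n−1)/2.
Smallest index with value ≥ 1247: n = 29 (giving 1247).
Largest index with value ≤ 2882: n = 44 (giving 2882).
Indices 29 through 44: 16 terms.

16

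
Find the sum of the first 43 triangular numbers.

14190

Σ i(i+1)/2 = (Σi² + Σi) / 2 over i = 1..43.
Σi = 946 and Σi² = 27434.
(1·27434 + 1·946) / 2 = 28380/2 = 14190.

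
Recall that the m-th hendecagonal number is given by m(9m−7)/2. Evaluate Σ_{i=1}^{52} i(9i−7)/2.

212212

Σ i(9i−7)/2 = (9Σi² − 7Σi) / 2 over i = 1..52.
Σi = 1378 and Σi² = 48230.
(9·48230 − 7·1378) / 2 = 424424/2 = 212212.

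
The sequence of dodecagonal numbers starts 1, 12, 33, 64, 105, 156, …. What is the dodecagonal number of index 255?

The 255th dodecagonal number is n(5n−4) with n = 255.
255·(5·255 − 4) = 255·1271 = 324105.

324105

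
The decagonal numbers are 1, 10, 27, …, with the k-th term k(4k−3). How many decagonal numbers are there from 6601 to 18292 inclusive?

The n-th decagonal number is n(4n−3).
Smallest index with value ≥ 6601: n = 41 (giving 6601).
Largest index with value ≤ 18292: n = 68 (giving 18292).
Indices 41 through 68: 28 terms.

28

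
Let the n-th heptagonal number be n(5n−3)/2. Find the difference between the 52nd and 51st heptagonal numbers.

Consecutive heptagonal numbers differ by 5n − 4: here 5·52 − 4 = 256.

256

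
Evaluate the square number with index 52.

The 52nd square number is n² with n = 52.
52² = 2704.

2704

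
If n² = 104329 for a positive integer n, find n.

We need n² = 104329, so n = √104329 = 323.

323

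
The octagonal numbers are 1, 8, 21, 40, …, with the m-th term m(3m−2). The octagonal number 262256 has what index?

Set n(3n−2) = 262256, giving 3n² − 2n − 262256 = 0.
So n = (2 + 1774) / 6 = 1776/6 = 296.
Check: 296·(3·296 − 2) = 262256. ✓

296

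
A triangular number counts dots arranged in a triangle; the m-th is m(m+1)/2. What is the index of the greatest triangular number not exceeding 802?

39

Solve n(n+1)/2 ≤ 802 for integer n.
n = 39 gives 780 ≤ 802, while n = 40 gives 820 > 802; so the answer is index 39.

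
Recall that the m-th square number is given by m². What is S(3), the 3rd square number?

3² = 9.

9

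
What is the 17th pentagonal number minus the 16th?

49

Consecutive pentagonal numbers differ by 3n − 2: here 3·17 − 2 = 49.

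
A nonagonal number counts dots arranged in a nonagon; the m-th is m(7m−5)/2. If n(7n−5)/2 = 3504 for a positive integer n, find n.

32

Set n(7n−5)/2 = 3504, giving 7n² − 5n − 7008 = 0.
The discriminant is 25 + 56·3504 = 196249, and √196249 = 443.
So n = (5 + 443) / 14 = 448/14 = 32.
Check: 32·(7·32 − 5)/2 = 3504. ✓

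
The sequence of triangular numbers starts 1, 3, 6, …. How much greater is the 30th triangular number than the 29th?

30

Consecutive triangular numbers differ by n: T_{30} − T_{29} = 30.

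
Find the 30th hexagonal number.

The 30th hexagonal number is n(2n−1) with n = 30.
30·(2·30 − 1) = 30·59 = 1770.

1770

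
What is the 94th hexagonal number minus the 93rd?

373

Consecutive hexagonal numbers differ by 4n − 3: here 4·94 − 3 = 373.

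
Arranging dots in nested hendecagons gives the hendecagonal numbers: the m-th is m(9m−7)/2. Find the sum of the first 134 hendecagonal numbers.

3618000

Σ i(9i−7)/2 = (9Σi² − 7Σi) / 2 over i = 1..134.
Σi = 9045 and Σi² = 811035.
(9·811035 − 7·9045) / 2 = 7236000/2 = 3618000.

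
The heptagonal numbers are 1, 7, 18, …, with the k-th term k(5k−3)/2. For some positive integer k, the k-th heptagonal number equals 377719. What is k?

Set n(5n−3)/2 = 377719, giving 5n² − 3n − 755438 = 0.
The discriminant is 9 + 40·377719 = 15108769, and √15108769 = 3887.
So n = (3 + 3887) / 10 = 3890/10 = 389.
Check: 389·(5·389 − 3)/2 = 377719. ✓

389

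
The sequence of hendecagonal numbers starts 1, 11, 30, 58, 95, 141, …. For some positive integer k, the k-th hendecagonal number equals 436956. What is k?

312

Set n(9n−7)/2 = 436956, giving 9n² − 7n − 873912 = 0.
The discriminant is 49 + 72·436956 = 31460881, and √31460881 = 5609.
So n = (7 + 5609) / 18 = 5616/18 = 312.
Check: 312·(9·312 − 7)/2 = 436956. ✓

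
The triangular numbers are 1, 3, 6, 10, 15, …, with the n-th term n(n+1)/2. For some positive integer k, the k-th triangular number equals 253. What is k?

22

Set n(n+1)/2 = 253, giving n² + n − 506 = 0.
The discriminant is 1 + 8·253 = 2025, and √2025 = 45.
So n = (-1 + 45) / 2 = 44/2 = 22.
Check: 22·23/2 = 253. ✓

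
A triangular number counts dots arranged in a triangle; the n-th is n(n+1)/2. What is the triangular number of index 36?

The 36th triangular number is n(n+1)/2 with n = 36.
36·37/2 = 1332/2 = 666.

666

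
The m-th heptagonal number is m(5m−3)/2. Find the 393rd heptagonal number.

393·(5·393 − 3)/2 = 393·1962/2 = 393·981 = 385533.

385533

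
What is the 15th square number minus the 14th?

29

n² − (n−1)² = 2n − 1, so 15² − 14² = 2·15 − 1 = 29.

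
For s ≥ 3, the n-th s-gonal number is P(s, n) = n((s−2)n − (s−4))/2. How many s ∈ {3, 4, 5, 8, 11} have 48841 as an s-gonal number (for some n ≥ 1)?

1

s = 3: P(3, 312) = 48828 and P(3, 313) = 49141; 48841 is not s-gonal.
s = 4: P(4, 221) = 48841. ✓
s = 5: P(5, 180) = 48510 and P(5, 181) = 49051; 48841 is not s-gonal.
s = 8: P(8, 127) = 48133 and P(8, 128) = 48896; 48841 is not s-gonal.
s = 11: P(11, 104) = 48308 and P(11, 105) = 49245; 48841 is not s-gonal.
Hits: s ∈ {4} → 1.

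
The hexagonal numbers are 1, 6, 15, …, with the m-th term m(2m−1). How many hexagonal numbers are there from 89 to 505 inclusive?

The n-th hexagonal number is n(2n−1).
Smallest index with value ≥ 89: n = 7 (giving 91).
Largest index with value ≤ 505: n = 16 (giving 496).
Indices 7 through 16: 10 terms.

10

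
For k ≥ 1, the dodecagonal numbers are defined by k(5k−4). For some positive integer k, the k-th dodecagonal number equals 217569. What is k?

209

Set n(5n−4) = 217569, giving 5n² − 4n − 217569 = 0.
So n = (4 + 2086) / 10 = 2090/10 = 209.
Check: 209·(5·209 − 4) = 217569. ✓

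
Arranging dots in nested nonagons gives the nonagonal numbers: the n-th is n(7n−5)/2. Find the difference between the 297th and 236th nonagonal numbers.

113643

297·(7·297 − 5)/2 = 307989 and 236·(7·236 − 5)/2 = 194346.
Difference: 307989 − 194346 = 113643.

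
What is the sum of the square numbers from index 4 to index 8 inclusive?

190

Σ_{i=4}^{8} i² = 204 − 14 = 190.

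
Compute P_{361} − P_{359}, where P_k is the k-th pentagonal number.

2159

361·(3·361 − 1)/2 = 195301 and 359·(3·359 − 1)/2 = 193142.
Difference: 195301 − 193142 = 2159.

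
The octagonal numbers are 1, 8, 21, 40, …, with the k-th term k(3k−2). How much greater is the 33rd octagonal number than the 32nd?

Consecutive octagonal numbers differ by 6n − 5: here 6·33 − 5 = 193.

193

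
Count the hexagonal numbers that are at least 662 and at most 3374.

23

The n-th hexagonal number is n(2n−1).
Smallest index with value ≥ 662: n = 19 (giving 703).
Largest index with value ≤ 3374: n = 41 (giving 3321).
Indices 19 through 41: 23 terms.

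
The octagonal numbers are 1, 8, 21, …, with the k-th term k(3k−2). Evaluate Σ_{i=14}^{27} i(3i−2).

17759

Σ i(3i−2) = 3Σi² − 2Σi over i = 14..27.
Σi = 378 − 91 = 287 and Σi² = 6930 − 819 = 6111.
3·6111 − 2·287 = 17759.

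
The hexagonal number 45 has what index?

Set n(2n−1) = 45, giving 2n² − n − 45 = 0.
The discriminant is 1 + 8·45 = 361, and √361 = 19.
So n = (1 + 19) / 4 = 20/4 = 5.

5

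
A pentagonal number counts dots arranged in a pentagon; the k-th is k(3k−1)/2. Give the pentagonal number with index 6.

The 6th pentagonal number is n(3n−1)/2 with n = 6.
6·(3·6 − 1)/2 = 6·17/2 = 51.

51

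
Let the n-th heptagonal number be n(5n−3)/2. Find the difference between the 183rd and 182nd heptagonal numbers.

Consecutive heptagonal numbers differ by 5n − 4: here 5·183 − 4 = 911.

911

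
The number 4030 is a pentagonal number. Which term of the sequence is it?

52

Set n(3n−1)/2 = 4030, giving 3n² − n − 8060 = 0.
So n = (1 + 311) / 6 = 312/6 = 52.
Check: 52·(3·52 − 1)/2 = 4030. ✓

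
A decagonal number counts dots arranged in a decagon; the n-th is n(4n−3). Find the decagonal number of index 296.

The 296th decagonal number is n(4n−3) with n = 296.
296·(4·296 − 3) = 296·1181 = 349576.

349576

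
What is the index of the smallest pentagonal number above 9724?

Solve n(3n−1)/2 > 9724 for integer n.
The largest n with value ≤ 9724 is 80 (since 9560 ≤ 9724 < 9801), so the first above is n = 81, value 9801.

81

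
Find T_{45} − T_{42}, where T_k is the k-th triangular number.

132

45·46/2 = 1035 and 42·43/2 = 903.
Difference: 1035 − 903 = 132.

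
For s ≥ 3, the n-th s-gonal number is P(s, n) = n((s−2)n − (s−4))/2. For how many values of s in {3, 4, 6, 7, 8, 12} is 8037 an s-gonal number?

s = 3: P(3, 126) = 8001 and P(3, 127) = 8128; 8037 is not s-gonal.
s = 4: P(4, 89) = 7921 and P(4, 90) = 8100; 8037 is not s-gonal.
s = 6: P(6, 63) = 7875 and P(6, 64) = 8128; 8037 is not s-gonal.
s = 7: P(7, 57) = 8037. ✓
s = 8: P(8, 52) = 8008 and P(8, 53) = 8321; 8037 is not s-gonal.
s = 12: P(12, 40) = 7840 and P(12, 41) = 8241; 8037 is not s-gonal.
Hits: s ∈ {7} → 1.

1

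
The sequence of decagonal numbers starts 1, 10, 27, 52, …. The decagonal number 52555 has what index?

Set n(4n−3) = 52555, giving 4n² − 3n − 52555 = 0.
The discriminant is 9 + 16·52555 = 840889, and √840889 = 917.
So n = (3 + 917) / 8 = 920/8 = 115.
Check: 115·(4·115 − 3) = 52555. ✓

115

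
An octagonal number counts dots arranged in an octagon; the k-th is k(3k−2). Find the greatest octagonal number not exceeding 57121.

Solve n(3n−2) ≤ 57121 for integer n.
n = 138 gives 56856 ≤ 57121, while n = 139 gives 57685 > 57121; so the answer is 56856.

56856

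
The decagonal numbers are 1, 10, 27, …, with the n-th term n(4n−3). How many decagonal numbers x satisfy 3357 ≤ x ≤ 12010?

26

The n-th decagonal number is n(4n−3).
Smallest index with value ≥ 3357: n = 30 (giving 3510).
Largest index with value ≤ 12010: n = 55 (giving 11935).
Indices 30 through 55: 26 terms.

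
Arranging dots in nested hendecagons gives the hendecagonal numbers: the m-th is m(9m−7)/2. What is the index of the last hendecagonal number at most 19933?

66

Solve n(9n−7)/2 ≤ 19933 for integer n.
n = 66 gives 19371 ≤ 19933, while n = 67 gives 19966 > 19933; so the answer is index 66.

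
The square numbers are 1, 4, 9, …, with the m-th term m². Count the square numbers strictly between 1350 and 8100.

The n-th square number is n².
Smallest index with value > 1350: n = 37 (giving 1369).
Largest index with value < 8100: n = 89 (giving 7921).
Indices 37 through 89: 53 terms.

53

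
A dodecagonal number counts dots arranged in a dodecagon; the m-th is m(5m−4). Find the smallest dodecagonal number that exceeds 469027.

Solve n(5n−4) > 469027 for integer n.
The largest n with value ≤ 469027 is 306 (since 466956 ≤ 469027 < 470017), so the first above is n = 307, value 470017.

470017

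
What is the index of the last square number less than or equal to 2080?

45

Solve n² ≤ 2080 for integer n.
n = 45 gives 2025 ≤ 2080, while n = 46 gives 2116 > 2080; so the answer is index 45.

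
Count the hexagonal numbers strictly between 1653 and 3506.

13

The n-th hexagonal number is n(2n−1).
Smallest index with value > 1653: n = 30 (giving 1770).
Largest index with value < 3506: n = 42 (giving 3486).
Indices 30 through 42: 13 terms.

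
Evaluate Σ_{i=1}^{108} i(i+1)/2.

215820

Σ i(i+1)/2 = (Σi² + Σi) / 2 over i = 1..108.
Σi = 5886 and Σi² = 425754.
(1·425754 + 1·5886) / 2 = 431640/2 = 215820.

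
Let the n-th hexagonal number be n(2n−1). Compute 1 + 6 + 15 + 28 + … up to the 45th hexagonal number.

61755

Σ i(2i−1) = 2Σi² − Σi over i = 1..45.
Σi = 1035 and Σi² = 31395.
2·31395 − 1·1035 = 61755.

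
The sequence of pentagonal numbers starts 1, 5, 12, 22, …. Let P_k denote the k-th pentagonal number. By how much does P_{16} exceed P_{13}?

16·(3·16 − 1)/2 = 376 and 13·(3·13 − 1)/2 = 247.
Difference: 376 − 247 = 129.

129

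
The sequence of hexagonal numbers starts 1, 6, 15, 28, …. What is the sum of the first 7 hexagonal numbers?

252

Σ i(2i−1) = 2Σi² − Σi over i = 1..7.
Σi = 28 and Σi² = 140.
2·140 − 1·28 = 252.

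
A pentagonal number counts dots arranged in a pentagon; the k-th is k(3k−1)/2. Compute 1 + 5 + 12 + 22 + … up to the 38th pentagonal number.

28158

Σ i(3i−1)/2 = (3Σi² − Σi) / 2 over i = 1..38.
Σi = 741 and Σi² = 19019.
(3·19019 − 1·741) / 2 = 56316/2 = 28158.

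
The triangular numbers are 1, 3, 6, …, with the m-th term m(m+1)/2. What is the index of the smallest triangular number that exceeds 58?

11

Solve n(n+1)/2 > 58 for integer n.
The largest n with value ≤ 58 is 10 (since 55 ≤ 58 < 66), so the first above is n = 11, value 66.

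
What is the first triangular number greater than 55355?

55611

Solve n(n+1)/2 > 55355 for integer n.
The largest n with value ≤ 55355 is 332 (since 55278 ≤ 55355 < 55611), so the first above is n = 333, value 55611.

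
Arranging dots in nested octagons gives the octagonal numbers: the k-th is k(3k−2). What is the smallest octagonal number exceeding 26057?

Solve n(3n−2) > 26057 for integer n.
The largest n with value ≤ 26057 is 93 (since 25761 ≤ 26057 < 26320), so the first above is n = 94, value 26320.

26320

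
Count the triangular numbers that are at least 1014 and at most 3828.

The n-th triangular number is n(n+1)/2.
Smallest index with value ≥ 1014: n = 45 (giving 1035).
Largest index with value ≤ 3828: n = 87 (giving 3828).
Indices 45 through 87: 43 terms.

43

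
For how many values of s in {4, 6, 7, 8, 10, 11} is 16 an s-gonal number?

s = 4: P(4, 4) = 16. ✓
s = 6: P(6, 3) = 15 and P(6, 4) = 28; 16 is not s-gonal.
s = 7: P(7, 2) = 7 and P(7, 3) = 18; 16 is not s-gonal.
s = 8: P(8, 2) = 8 and P(8, 3) = 21; 16 is not s-gonal.
s = 10: P(10, 2) = 10 and P(10, 3) = 27; 16 is not s-gonal.
s = 11: P(11, 2) = 11 and P(11, 3) = 30; 16 is not s-gonal.
Hits: s ∈ {4} → 1.

1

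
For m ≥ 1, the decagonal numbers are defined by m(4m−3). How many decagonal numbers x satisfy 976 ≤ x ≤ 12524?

The n-th decagonal number is n(4n−3).
Smallest index with value ≥ 976: n = 16 (giving 976).
Largest index with value ≤ 12524: n = 56 (giving 12376).
Indices 16 through 56: 41 terms.

41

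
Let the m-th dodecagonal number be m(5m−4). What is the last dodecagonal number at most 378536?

Solve n(5n−4) ≤ 378536 for integer n.
n = 275 gives 377025 ≤ 378536, while n = 276 gives 379776 > 378536; so the answer is 377025.

377025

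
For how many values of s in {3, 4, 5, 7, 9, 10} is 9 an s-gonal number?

s = 3: P(3, 3) = 6 and P(3, 4) = 10; 9 is not s-gonal.
s = 4: P(4, 3) = 9. ✓
s = 5: P(5, 2) = 5 and P(5, 3) = 12; 9 is not s-gonal.
s = 7: P(7, 2) = 7 and P(7, 3) = 18; 9 is not s-gonal.
s = 9: P(9, 2) = 9. ✓
s = 10: P(10, 1) = 1 and P(10, 2) = 10; 9 is not s-gonal.
Hits: s ∈ {4, 9} → 2.

2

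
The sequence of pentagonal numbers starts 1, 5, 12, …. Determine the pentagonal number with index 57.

57·(3·57 − 1)/2 = 57·170/2 = 57·85 = 4845.

4845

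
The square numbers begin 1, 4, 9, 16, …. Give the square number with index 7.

49

The 7th square number is n² with n = 7.
7² = 49.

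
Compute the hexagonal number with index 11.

The 11th hexagonal number is n(2n−1) with n = 11.
11·(2·11 − 1) = 11·21 = 231.

231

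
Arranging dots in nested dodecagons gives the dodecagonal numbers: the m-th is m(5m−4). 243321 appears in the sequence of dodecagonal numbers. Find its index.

Set n(5n−4) = 243321, giving 5n² − 4n − 243321 = 0.
The discriminant is 16 + 20·243321 = 4866436, and √4866436 = 2206.
So n = (4 + 2206) / 10 = 2210/10 = 221.
Check: 221·(5·221 − 4) = 243321. ✓

221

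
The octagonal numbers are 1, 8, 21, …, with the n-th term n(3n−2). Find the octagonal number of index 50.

The 50th octagonal number is n(3n−2) with n = 50.
50·(3·50 − 2) = 50·148 = 7400.

7400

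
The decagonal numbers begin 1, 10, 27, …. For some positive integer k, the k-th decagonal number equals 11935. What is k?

Set n(4n−3) = 11935, giving 4n² − 3n − 11935 = 0.
The discriminant is 9 + 16·11935 = 190969, and √190969 = 437.
So n = (3 + 437) / 8 = 440/8 = 55.
Check: 55·(4·55 − 3) = 11935. ✓

55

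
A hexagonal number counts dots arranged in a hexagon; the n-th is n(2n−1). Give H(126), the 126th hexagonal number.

The 126th hexagonal number is n(2n−1) with n = 126.
126·(2·126 − 1) = 126·251 = 31626.

31626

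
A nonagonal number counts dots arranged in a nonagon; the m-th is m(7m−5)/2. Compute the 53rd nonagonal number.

53·(7·53 − 5)/2 = 53·366/2 = 53·183 = 9699.

9699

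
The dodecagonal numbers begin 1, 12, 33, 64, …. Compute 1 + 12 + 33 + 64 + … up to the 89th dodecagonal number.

1178805

Σ i(5i−4) = 5Σi² − 4Σi over i = 1..89.
Σi = 4005 and Σi² = 238965.
5·238965 − 4·4005 = 1178805.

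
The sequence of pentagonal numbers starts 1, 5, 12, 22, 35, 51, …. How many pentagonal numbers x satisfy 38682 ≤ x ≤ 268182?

The n-th pentagonal number is n(3n−1)/2.
Smallest index with value ≥ 38682: n = 161 (giving 38801).
Largest index with value ≤ 268182: n = 423 (giving 268182).
Indices 161 through 423: 263 terms.

263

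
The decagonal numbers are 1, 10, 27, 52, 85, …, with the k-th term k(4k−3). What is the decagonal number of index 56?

12376

The 56th decagonal number is n(4n−3) with n = 56.
56·(4·56 − 3) = 56·221 = 12376.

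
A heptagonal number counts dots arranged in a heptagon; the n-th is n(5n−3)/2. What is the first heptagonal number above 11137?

11458

Solve n(5n−3)/2 > 11137 for integer n.
The largest n with value ≤ 11137 is 67 (since 11122 ≤ 11137 < 11458), so the first above is n = 68, value 11458.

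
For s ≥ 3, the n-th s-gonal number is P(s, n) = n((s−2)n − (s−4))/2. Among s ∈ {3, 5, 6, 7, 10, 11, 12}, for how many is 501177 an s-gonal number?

1

s = 3: P(3, 1000) = 500500 and P(3, 1001) = 501501; 501177 is not s-gonal.
s = 5: P(5, 578) = 500837 and P(5, 579) = 502572; 501177 is not s-gonal.
s = 6: P(6, 500) = 499500 and P(6, 501) = 501501; 501177 is not s-gonal.
s = 7: P(7, 448) = 501088 and P(7, 449) = 503329; 501177 is not s-gonal.
s = 10: P(10, 354) = 500202 and P(10, 355) = 503035; 501177 is not s-gonal.
s = 11: P(11, 334) = 500833 and P(11, 335) = 503840; 501177 is not s-gonal.
s = 12: P(12, 317) = 501177. ✓
Hits: s ∈ {12} → 1.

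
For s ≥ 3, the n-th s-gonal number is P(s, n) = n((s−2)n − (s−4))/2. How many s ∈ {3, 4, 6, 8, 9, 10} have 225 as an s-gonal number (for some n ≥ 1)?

s = 3: P(3, 20) = 210 and P(3, 21) = 231; 225 is not s-gonal.
s = 4: P(4, 15) = 225. ✓
s = 6: P(6, 10) = 190 and P(6, 11) = 231; 225 is not s-gonal.
s = 8: P(8, 9) = 225. ✓
s = 9: P(9, 8) = 204 and P(9, 9) = 261; 225 is not s-gonal.
s = 10: P(10, 7) = 175 and P(10, 8) = 232; 225 is not s-gonal.
Hits: s ∈ {4, 8} → 2.

2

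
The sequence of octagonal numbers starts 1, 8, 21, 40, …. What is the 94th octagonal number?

26320

The 94th octagonal number is n(3n−2) with n = 94.
94·(3·94 − 2) = 94·280 = 26320.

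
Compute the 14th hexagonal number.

378

The 14th hexagonal number is n(2n−1) with n = 14.
14·(2·14 − 1) = 14·27 = 378.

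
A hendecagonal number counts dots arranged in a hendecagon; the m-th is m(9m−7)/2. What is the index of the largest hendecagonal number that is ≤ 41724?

96

Solve n(9n−7)/2 ≤ 41724 for integer n.
n = 96 gives 41136 ≤ 41724, while n = 97 gives 42001 > 41724; so the answer is index 96.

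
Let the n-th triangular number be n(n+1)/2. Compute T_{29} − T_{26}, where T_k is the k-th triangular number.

29·30/2 = 435 and 26·27/2 = 351.
Difference: 435 − 351 = 84.

84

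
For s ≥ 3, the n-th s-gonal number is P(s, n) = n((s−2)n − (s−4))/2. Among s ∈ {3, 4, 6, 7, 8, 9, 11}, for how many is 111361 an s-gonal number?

1

s = 3: P(3, 471) = 111156 and P(3, 472) = 111628; 111361 is not s-gonal.
s = 4: P(4, 333) = 110889 and P(4, 334) = 111556; 111361 is not s-gonal.
s = 6: P(6, 236) = 111156 and P(6, 237) = 112101; 111361 is not s-gonal.
s = 7: P(7, 211) = 110986 and P(7, 212) = 112042; 111361 is not s-gonal.
s = 8: P(8, 193) = 111361. ✓
s = 9: P(9, 178) = 110449 and P(9, 179) = 111696; 111361 is not s-gonal.
s = 11: P(11, 157) = 110371 and P(11, 158) = 111785; 111361 is not s-gonal.
Hits: s ∈ {8} → 1.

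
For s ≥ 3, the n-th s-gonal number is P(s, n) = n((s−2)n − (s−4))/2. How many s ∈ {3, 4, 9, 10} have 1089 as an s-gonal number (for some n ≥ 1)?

2

s = 3: P(3, 46) = 1081 and P(3, 47) = 1128; 1089 is not s-gonal.
s = 4: P(4, 33) = 1089. ✓
s = 9: P(9, 18) = 1089. ✓
s = 10: P(10, 16) = 976 and P(10, 17) = 1105; 1089 is not s-gonal.
Hits: s ∈ {4, 9} → 2.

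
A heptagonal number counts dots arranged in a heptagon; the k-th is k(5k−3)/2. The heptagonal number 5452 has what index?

Set n(5n−3)/2 = 5452, giving 5n² − 3n − 10904 = 0.
So n = (3 + 467) / 10 = 470/10 = 47.
Check: 47·(5·47 − 3)/2 = 5452. ✓

47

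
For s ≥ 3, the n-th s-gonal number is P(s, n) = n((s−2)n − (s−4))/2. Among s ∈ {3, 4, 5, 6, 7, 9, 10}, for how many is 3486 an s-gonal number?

2

s = 3: P(3, 83) = 3486. ✓
s = 4: P(4, 59) = 3481 and P(4, 60) = 3600; 3486 is not s-gonal.
s = 5: P(5, 48) = 3432 and P(5, 49) = 3577; 3486 is not s-gonal.
s = 6: P(6, 42) = 3486. ✓
s = 7: P(7, 37) = 3367 and P(7, 38) = 3553; 3486 is not s-gonal.
s = 9: P(9, 31) = 3286 and P(9, 32) = 3504; 3486 is not s-gonal.
s = 10: P(10, 29) = 3277 and P(10, 30) = 3510; 3486 is not s-gonal.
Hits: s ∈ {3, 6} → 2.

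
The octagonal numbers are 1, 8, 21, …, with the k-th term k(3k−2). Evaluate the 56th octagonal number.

9296

56·(3·56 − 2) = 56·166 = 9296.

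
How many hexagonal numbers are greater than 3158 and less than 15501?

49

The n-th hexagonal number is n(2n−1).
Smallest index with value > 3158: n = 40 (giving 3160).
Largest index with value < 15501: n = 88 (giving 15400).
Indices 40 through 88: 49 terms.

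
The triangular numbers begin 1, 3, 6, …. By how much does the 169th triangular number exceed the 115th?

7695

169·170/2 = 14365 and 115·116/2 = 6670.
Difference: 14365 − 6670 = 7695.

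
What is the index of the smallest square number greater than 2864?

Solve n² > 2864 for integer n.
The largest n with value ≤ 2864 is 53 (since 2809 ≤ 2864 < 2916), so the first above is n = 54, value 2916.

54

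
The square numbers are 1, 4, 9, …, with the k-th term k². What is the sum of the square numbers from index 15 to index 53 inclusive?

Σ_{i=15}^{53} i² = 51039 − 1015 = 50024.

50024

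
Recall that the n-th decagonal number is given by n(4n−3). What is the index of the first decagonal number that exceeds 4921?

Solve n(4n−3) > 4921 for integer n.
The largest n with value ≤ 4921 is 35 (since 4795 ≤ 4921 < 5076), so the first above is n = 36, value 5076.

36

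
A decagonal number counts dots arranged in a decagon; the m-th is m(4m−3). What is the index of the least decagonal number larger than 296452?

273

Solve n(4n−3) > 296452 for integer n.
The largest n with value ≤ 296452 is 272 (since 295120 ≤ 296452 < 297297), so the first above is n = 273, value 297297.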